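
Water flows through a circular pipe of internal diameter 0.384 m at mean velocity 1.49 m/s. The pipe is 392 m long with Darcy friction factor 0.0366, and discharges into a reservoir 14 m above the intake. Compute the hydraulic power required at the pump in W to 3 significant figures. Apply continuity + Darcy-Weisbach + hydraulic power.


Approach: apply continuity + Darcy-Weisbach + hydraulic power, Q = A*v; hf = f*(L/D)*(v^2/(2g)); H = static + hf; P = rho*g*Q*H.
Step 1 — flow rate (continuity, Q = A*v):
  A = pi*(0.384/2)^2 = 0.11581 m^2
  Q = 0.11581 * 1.49 = 0.17256 m^3/s
Step 2 — friction head loss (Darcy-Weisbach):
  hf = 0.0366 * (392/0.384) * (1.49^2 / (2*9.81))
  hf = 4.2278 m
Step 3 — total head: H = 14 + 4.2278 = 18.228 m
Step 4 — hydraulic power (P = rho*g*Q*H):
  P = 1000 * 9.81 * 0.17256 * 18.228 = 30900 W
Therefore the hydraulic power required at the pump = 30900 W.


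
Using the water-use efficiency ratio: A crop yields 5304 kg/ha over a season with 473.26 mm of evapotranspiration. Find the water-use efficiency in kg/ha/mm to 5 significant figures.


Approach: apply the water-use efficiency ratio, WUE = yield/ET.
WUE = 5304 / 473.26 = 11.207 kg/ha/mm
Therefore the water-use efficiency = 11.207 kg/ha/mm.


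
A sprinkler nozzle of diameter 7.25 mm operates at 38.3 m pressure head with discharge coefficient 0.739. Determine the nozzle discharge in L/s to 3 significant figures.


Approach: apply the orifice equation, Q = Cd*A*sqrt(2*g*h), A = pi*(d/2)^2.
A = pi*(7.25e-3/2)^2 = 4.1282e-05 m^2
Q = 0.739 * 4.1282e-05 * sqrt(2*9.81*38.3) * 1000 = 0.836 L/s
Therefore the nozzle discharge = 0.836 L/s.


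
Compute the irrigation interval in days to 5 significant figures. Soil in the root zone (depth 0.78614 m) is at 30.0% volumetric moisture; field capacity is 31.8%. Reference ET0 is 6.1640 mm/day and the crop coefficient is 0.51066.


Approach: apply soil-water budget scheduling, SMD = (FC-theta)/100*depth*1000; ETc = ET0*Kc; interval = SMD/ETc.
Step 1 — soil moisture deficit:
  SMD = (31.8 - 30.0)/100 * 0.78614 * 1000 = 14.15052 mm
Step 2 — daily crop ET (ETc = ET0*Kc):
  ETc = 6.1640 * 0.51066 = 3.147708 mm/day
Step 3 — irrigation interval (SMD/ETc):
  interval = 14.15052 / 3.147708 = 4.4955 days
Therefore the irrigation interval = 4.4955 days.


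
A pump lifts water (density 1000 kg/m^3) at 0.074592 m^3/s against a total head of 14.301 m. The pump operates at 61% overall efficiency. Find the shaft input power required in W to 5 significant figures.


Approach: apply hydraulic power then efficiency conversion, P = rho*g*Q*H; P_in = P/eta.
Step 1 — hydraulic power (P = rho*g*Q*H):
  P = 1000 * 9.81 * 0.074592 * 14.301 = 10464.72 W
Step 2 — input power: P_in = P/eta = 10464.72 / 0.61 = 17155 W
Therefore the shaft input power required = 17155 W.


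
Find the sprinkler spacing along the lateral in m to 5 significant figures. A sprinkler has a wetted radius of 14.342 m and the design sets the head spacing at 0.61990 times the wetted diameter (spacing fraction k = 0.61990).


Approach: apply the sprinkler spacing rule (spacing as a fraction of wetted diameter), S = k*(2*R).
S = 0.61990 * (2 * 14.342) = 17.781 m
Therefore the sprinkler spacing along the lateral = 17.781 m.


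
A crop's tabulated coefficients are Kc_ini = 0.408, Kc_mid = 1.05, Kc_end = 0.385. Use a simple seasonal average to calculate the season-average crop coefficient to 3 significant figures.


Approach: apply a simple seasonal average, Kc_avg = (Kc_ini + Kc_mid + Kc_end)/3.
Kc_avg = (0.408 + 1.05 + 0.385)/3 = 0.614
Therefore the season-average crop coefficient = 0.614.


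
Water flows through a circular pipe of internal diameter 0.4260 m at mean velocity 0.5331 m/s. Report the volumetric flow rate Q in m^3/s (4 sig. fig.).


Approach: apply the continuity equation for pipe flow, Q = A * v with A = pi*(D/2)^2.
A = pi*(0.4260/2)^2 = 0.142531 m^2
Q = 0.142531 * 0.5331 = 0.07598 m^3/s
Therefore the volumetric flow rate Q = 0.07598 m^3/s.


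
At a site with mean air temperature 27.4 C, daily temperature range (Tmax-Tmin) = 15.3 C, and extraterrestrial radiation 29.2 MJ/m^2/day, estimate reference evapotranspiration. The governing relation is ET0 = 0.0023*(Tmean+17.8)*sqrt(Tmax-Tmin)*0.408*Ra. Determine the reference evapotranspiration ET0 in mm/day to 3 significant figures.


ET0 = 0.0023*(27.4+17.8)*sqrt(15.3)*0.408*29.2 = 4.84 mm/day
Therefore the reference evapotranspiration ET0 = 4.84 mm/day.


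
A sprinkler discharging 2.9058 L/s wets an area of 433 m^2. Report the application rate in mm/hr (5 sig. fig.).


Approach: apply the application rate relation, rate = (Q/A)*3600.
rate = (2.9058 / 433) * 3600 = 24.159 mm/hr
Therefore the application rate = 24.159 mm/hr.


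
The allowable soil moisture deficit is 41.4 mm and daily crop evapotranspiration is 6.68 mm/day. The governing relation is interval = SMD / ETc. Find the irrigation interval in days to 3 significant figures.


interval = 41.4 / 6.68 = 6.20 days
Therefore the irrigation interval = 6.20 days.


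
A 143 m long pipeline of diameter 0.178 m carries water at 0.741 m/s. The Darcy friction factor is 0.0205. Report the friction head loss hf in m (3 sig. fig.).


Approach: apply the Darcy-Weisbach equation, hf = f*(L/D)*(v^2/(2g)).
hf = 0.0205 * (143/0.178) * (0.741^2 / (2*9.81))
hf = 0.461 m
Therefore the friction head loss hf = 0.461 m.


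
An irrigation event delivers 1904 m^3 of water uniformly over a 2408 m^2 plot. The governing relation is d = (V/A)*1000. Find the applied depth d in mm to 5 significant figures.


d = (1904 / 2408) * 1000 = 790.70 mm
Therefore the applied depth d = 790.70 mm.


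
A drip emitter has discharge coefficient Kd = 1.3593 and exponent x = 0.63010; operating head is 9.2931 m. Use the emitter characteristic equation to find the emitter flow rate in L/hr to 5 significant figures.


Approach: apply the emitter characteristic equation, q = Kd * h^x.
q = 1.3593 * 9.2931^0.63010 = 5.5380 L/hr
Therefore the emitter flow rate = 5.5380 L/hr.


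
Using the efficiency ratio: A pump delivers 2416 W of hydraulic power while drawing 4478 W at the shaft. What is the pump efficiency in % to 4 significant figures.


Approach: apply the efficiency ratio, eta = (P_out/P_in)*100.
eta = (2416 / 4478) * 100 = 53.95 %
Therefore the pump efficiency = 53.95 %.


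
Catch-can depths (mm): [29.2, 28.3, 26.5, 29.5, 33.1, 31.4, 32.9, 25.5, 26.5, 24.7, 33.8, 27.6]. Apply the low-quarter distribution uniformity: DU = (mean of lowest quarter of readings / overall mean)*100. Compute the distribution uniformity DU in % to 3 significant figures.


sorted lowest 3 of 12: [24.7, 25.5, 26.5] -> mean = 25.567 mm
overall mean = 29.083 mm
DU = (25.567/29.083)*100 = 87.9 %
Therefore the distribution uniformity DU = 87.9 %.


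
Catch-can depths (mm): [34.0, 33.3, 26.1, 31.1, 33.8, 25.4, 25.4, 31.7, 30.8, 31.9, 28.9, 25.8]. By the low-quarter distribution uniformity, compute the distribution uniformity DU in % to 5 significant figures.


Approach: apply the low-quarter distribution uniformity, DU = (mean of lowest quarter of readings / overall mean)*100.
sorted lowest 3 of 12: [25.4, 25.4, 25.8] -> mean = 25.53333 mm
overall mean = 29.85000 mm
DU = (25.53333/29.85000)*100 = 85.539 %
Therefore the distribution uniformity DU = 85.539 %.


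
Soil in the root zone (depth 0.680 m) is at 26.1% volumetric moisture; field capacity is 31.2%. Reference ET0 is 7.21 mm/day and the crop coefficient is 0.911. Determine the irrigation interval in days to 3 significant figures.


Approach: apply soil-water budget scheduling, SMD = (FC-theta)/100*depth*1000; ETc = ET0*Kc; interval = SMD/ETc.
Step 1 — soil moisture deficit:
  SMD = (31.2 - 26.1)/100 * 0.680 * 1000 = 34.680 mm
Step 2 — daily crop ET (ETc = ET0*Kc):
  ETc = 7.21 * 0.911 = 6.5683 mm/day
Step 3 — irrigation interval (SMD/ETc):
  interval = 34.680 / 6.5683 = 5.28 days
Therefore the irrigation interval = 5.28 days.


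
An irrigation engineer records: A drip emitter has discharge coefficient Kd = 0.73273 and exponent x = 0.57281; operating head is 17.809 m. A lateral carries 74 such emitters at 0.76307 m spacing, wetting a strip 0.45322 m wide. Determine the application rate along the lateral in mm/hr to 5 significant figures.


Approach: apply the emitter equation with a lateral mass balance, q = Kd*h^x; Q = n*q; rate = Q/(n*spacing*width).
Step 1 — single emitter flow (q = Kd*h^x):
  q = 0.73273 * 17.809^0.57281 = 3.813492 L/hr
Step 2 — total lateral flow: Q = 74 * 3.813492 = 282.1984 L/hr
Step 3 — wetted area: A = 74 * 0.76307 * 0.45322 = 25.59206 m^2
Step 4 — application rate: Q/A = 282.1984/25.59206 = 11.027 mm/hr
Therefore the application rate along the lateral = 11.027 mm/hr.


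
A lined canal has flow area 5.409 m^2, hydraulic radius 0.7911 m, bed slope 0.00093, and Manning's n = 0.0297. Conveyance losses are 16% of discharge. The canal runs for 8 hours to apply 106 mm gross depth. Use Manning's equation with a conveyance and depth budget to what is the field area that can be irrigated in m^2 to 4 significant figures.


Approach: apply Manning's equation with a conveyance and depth budget, Q = (1/n)*A*R^(2/3)*S^(1/2); Q_field = Q*(1-loss); Area = Q_field*t/(d/1000).
Step 1 — canal discharge (Manning's equation):
  Q = (1/0.0297) * 5.409 * 0.7911^(2/3) * 0.00093^(1/2) = 4.75069 m^3/s
Step 2 — delivered flow: Q_field = 4.75069*(1 - 16/100) = 3.99058 m^3/s
Step 3 — volume delivered: V = 3.99058 * 8*3600 = 114929 m^3
Step 4 — area served: A = V / (depth/1000) = 114929 / 0.106 = 1084000 m^2
Therefore the field area that can be irrigated = 1084000 m^2.


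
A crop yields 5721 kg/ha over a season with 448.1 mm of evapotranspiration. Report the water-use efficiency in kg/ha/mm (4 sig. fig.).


Approach: apply the water-use efficiency ratio, WUE = yield/ET.
WUE = 5721 / 448.1 = 12.77 kg/ha/mm
Therefore the water-use efficiency = 12.77 kg/ha/mm.


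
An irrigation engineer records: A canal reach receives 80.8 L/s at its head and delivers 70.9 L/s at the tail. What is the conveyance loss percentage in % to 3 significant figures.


Approach: apply the conveyance loss ratio, loss% = ((Q_head - Q_tail)/Q_head)*100.
loss = ((80.8 - 70.9)/80.8)*100 = 12.3 %
Therefore the conveyance loss percentage = 12.3 %.


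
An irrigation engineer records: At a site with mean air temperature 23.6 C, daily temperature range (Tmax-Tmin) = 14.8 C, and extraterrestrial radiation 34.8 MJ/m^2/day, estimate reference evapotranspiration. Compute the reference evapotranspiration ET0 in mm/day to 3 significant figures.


Approach: apply the Hargreaves-Samani method, ET0 = 0.0023*(Tmean+17.8)*sqrt(Tmax-Tmin)*0.408*Ra.
ET0 = 0.0023*(23.6+17.8)*sqrt(14.8)*0.408*34.8 = 5.20 mm/day
Therefore the reference evapotranspiration ET0 = 5.20 mm/day.


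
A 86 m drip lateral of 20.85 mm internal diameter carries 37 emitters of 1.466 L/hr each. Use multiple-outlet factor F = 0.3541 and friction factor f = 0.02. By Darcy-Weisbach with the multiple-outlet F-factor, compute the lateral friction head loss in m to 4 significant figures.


Approach: apply Darcy-Weisbach with the multiple-outlet F-factor, Q = n*q/(3600*1000) m^3/s; v = Q/A; hf = F*f*(L/D)*(v^2/(2g)).
Q = 37*1.466/(3600*1000) = 1.50672e-05 m^3/s
A = pi*(20.85e-3/2)^2 = 3.41430e-04 m^2, so v = Q/A = 0.0441297 m/s
hf = 0.3541*0.02*(86/0.02085)*(0.0441297^2/(2*9.81)) = 0.002899 m
Therefore the lateral friction head loss = 0.002899 m.


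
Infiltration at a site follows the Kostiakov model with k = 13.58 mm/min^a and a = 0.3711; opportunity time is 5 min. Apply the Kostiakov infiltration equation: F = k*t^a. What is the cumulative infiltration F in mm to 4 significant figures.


F = 13.58 * 5^0.3711 = 24.68 mm
Therefore the cumulative infiltration F = 24.68 mm.


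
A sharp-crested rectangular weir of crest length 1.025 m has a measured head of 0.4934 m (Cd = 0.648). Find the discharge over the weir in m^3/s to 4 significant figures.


Approach: apply the rectangular weir equation, Q = (2/3)*Cd*L*sqrt(2g)*H^1.5.
Q = (2/3)*0.648*1.025*sqrt(2*9.81)*0.4934^1.5 = 0.6798 m^3/s
Therefore the discharge over the weir = 0.6798 m^3/s.


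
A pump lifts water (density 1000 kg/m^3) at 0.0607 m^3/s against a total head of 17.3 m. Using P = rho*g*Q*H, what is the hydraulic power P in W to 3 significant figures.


P = 1000 * 9.81 * 0.0607 * 17.3 = 10300 W
Therefore the hydraulic power P = 10300 W.


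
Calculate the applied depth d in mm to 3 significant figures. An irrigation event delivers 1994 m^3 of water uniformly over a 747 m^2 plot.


Approach: apply depth from volume over area, d = (V/A)*1000.
d = (1994 / 747) * 1000 = 2670 mm
Therefore the applied depth d = 2670 mm.


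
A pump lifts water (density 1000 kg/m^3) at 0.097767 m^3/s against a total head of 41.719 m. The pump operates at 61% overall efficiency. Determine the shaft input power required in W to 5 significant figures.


Approach: apply hydraulic power then efficiency conversion, P = rho*g*Q*H; P_in = P/eta.
Step 1 — hydraulic power (P = rho*g*Q*H):
  P = 1000 * 9.81 * 0.097767 * 41.719 = 40012.45 W
Step 2 — input power: P_in = P/eta = 40012.45 / 0.61 = 65594 W
Therefore the shaft input power required = 65594 W.


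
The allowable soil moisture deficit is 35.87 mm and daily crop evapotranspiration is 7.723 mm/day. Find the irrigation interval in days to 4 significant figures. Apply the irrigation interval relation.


Approach: apply the irrigation interval relation, interval = SMD / ETc.
interval = 35.87 / 7.723 = 4.645 days
Therefore the irrigation interval = 4.645 days.


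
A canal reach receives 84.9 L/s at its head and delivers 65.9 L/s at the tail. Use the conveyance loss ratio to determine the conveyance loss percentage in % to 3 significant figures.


Approach: apply the conveyance loss ratio, loss% = ((Q_head - Q_tail)/Q_head)*100.
loss = ((84.9 - 65.9)/84.9)*100 = 22.4 %
Therefore the conveyance loss percentage = 22.4 %.


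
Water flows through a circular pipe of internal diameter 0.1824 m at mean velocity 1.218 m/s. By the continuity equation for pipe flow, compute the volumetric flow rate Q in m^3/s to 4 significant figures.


Approach: apply the continuity equation for pipe flow, Q = A * v with A = pi*(D/2)^2.
A = pi*(0.1824/2)^2 = 0.0261300 m^2
Q = 0.0261300 * 1.218 = 0.03183 m^3/s
Therefore the volumetric flow rate Q = 0.03183 m^3/s.


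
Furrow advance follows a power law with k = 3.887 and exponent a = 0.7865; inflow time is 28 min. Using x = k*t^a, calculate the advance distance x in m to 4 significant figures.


x = 3.887 * 28^0.7865 = 53.43 m
Therefore the advance distance x = 53.43 m.


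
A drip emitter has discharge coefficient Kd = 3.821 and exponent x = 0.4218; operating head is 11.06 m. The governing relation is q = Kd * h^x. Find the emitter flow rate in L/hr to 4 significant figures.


q = 3.821 * 11.06^0.4218 = 10.53 L/hr
Therefore the emitter flow rate = 10.53 L/hr.


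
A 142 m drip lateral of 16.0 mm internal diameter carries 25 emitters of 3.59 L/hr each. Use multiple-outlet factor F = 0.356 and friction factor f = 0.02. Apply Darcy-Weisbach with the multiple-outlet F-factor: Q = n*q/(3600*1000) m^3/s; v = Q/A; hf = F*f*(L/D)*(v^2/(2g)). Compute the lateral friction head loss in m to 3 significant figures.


Q = 25*3.59/(3600*1000) = 2.4931e-05 m^3/s
A = pi*(16.0e-3/2)^2 = 2.0106e-04 m^2, so v = Q/A = 0.12399 m/s
hf = 0.356*0.02*(142/0.0160)*(0.12399^2/(2*9.81)) = 0.0495 m
Therefore the lateral friction head loss = 0.0495 m.


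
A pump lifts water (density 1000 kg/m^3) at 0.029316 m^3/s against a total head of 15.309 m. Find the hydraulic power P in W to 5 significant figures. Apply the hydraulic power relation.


Approach: apply the hydraulic power relation, P = rho*g*Q*H.
P = 1000 * 9.81 * 0.029316 * 15.309 = 4402.7 W
Therefore the hydraulic power P = 4402.7 W.


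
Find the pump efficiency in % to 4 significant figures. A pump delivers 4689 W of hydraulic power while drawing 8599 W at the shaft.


Approach: apply the efficiency ratio, eta = (P_out/P_in)*100.
eta = (4689 / 8599) * 100 = 54.53 %
Therefore the pump efficiency = 54.53 %.


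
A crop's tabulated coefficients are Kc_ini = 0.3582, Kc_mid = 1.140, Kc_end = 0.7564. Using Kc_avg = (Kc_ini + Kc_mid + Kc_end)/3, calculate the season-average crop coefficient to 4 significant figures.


Kc_avg = (0.3582 + 1.140 + 0.7564)/3 = 0.7515
Therefore the season-average crop coefficient = 0.7515.


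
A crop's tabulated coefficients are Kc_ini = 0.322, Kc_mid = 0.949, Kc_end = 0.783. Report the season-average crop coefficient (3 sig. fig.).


Approach: apply a simple seasonal average, Kc_avg = (Kc_ini + Kc_mid + Kc_end)/3.
Kc_avg = (0.322 + 0.949 + 0.783)/3 = 0.685
Therefore the season-average crop coefficient = 0.685.


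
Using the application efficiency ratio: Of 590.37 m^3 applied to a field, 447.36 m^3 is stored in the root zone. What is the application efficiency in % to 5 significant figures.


Approach: apply the application efficiency ratio, Ea = (stored/applied)*100.
Ea = (447.36/590.37)*100 = 75.776 %
Therefore the application efficiency = 75.776 %.


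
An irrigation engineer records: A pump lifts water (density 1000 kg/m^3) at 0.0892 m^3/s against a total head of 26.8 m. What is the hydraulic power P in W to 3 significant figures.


Approach: apply the hydraulic power relation, P = rho*g*Q*H.
P = 1000 * 9.81 * 0.0892 * 26.8 = 23500 W
Therefore the hydraulic power P = 23500 W.


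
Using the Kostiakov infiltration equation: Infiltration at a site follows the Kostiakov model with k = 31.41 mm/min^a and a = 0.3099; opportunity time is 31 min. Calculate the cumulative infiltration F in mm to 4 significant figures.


Approach: apply the Kostiakov infiltration equation, F = k*t^a.
F = 31.41 * 31^0.3099 = 91.04 mm
Therefore the cumulative infiltration F = 91.04 mm.


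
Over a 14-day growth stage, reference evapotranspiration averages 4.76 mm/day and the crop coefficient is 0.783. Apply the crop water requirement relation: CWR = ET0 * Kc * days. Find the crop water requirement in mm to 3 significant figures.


CWR = 4.76 * 0.783 * 14 = 52.2 mm
Therefore the crop water requirement = 52.2 mm.


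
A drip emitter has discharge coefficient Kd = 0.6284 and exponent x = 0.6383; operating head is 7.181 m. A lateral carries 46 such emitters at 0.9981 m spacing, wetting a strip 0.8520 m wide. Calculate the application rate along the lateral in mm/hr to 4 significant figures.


Approach: apply the emitter equation with a lateral mass balance, q = Kd*h^x; Q = n*q; rate = Q/(n*spacing*width).
Step 1 — single emitter flow (q = Kd*h^x):
  q = 0.6284 * 7.181^0.6383 = 2.21177 L/hr
Step 2 — total lateral flow: Q = 46 * 2.21177 = 101.741 L/hr
Step 3 — wetted area: A = 46 * 0.9981 * 0.8520 = 39.1175 m^2
Step 4 — application rate: Q/A = 101.741/39.1175 = 2.601 mm/hr
Therefore the application rate along the lateral = 2.601 mm/hr.


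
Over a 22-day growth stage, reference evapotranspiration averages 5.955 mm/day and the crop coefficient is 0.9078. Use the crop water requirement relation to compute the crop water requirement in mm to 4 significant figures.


Approach: apply the crop water requirement relation, CWR = ET0 * Kc * days.
CWR = 5.955 * 0.9078 * 22 = 118.9 mm
Therefore the crop water requirement = 118.9 mm.


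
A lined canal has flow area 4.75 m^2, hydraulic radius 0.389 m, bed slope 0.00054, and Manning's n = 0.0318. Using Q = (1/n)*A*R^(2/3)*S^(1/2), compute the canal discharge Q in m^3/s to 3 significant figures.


Q = (1/0.0318) * 4.75 * 0.389^(2/3) * 0.00054^(1/2) = 1.85 m^3/s
Therefore the canal discharge Q = 1.85 m^3/s.


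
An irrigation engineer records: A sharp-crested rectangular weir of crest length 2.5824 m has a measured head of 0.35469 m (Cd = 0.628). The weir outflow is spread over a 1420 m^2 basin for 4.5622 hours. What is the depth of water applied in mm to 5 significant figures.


Approach: apply the rectangular weir equation with a volume-to-depth conversion, Q = (2/3)*Cd*L*sqrt(2g)*H^1.5; d = Q*t/A * 1000.
Step 1 — weir discharge:
  Q = (2/3)*0.628*2.5824*sqrt(2*9.81)*0.35469^1.5 = 1.011614 m^3/s
Step 2 — volume: V = 1.011614 * 4.5622*3600 = 16614.67 m^3
Step 3 — depth: d = V/A * 1000 = 16614.67/1420 * 1000 = 11700 mm
Therefore the depth of water applied = 11700 mm.


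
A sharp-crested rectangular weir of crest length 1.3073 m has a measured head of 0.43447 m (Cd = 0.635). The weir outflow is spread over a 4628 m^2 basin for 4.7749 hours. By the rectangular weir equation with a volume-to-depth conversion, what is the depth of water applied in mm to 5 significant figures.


Approach: apply the rectangular weir equation with a volume-to-depth conversion, Q = (2/3)*Cd*L*sqrt(2g)*H^1.5; d = Q*t/A * 1000.
Step 1 — weir discharge:
  Q = (2/3)*0.635*1.3073*sqrt(2*9.81)*0.43447^1.5 = 0.7020159 m^3/s
Step 2 — volume: V = 0.7020159 * 4.7749*3600 = 12067.40 m^3
Step 3 — depth: d = V/A * 1000 = 12067.40/4628 * 1000 = 2607.5 mm
Therefore the depth of water applied = 2607.5 mm.


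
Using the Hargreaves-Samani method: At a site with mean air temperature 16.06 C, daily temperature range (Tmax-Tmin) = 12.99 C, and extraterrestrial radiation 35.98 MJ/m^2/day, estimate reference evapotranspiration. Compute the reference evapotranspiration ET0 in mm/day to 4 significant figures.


Approach: apply the Hargreaves-Samani method, ET0 = 0.0023*(Tmean+17.8)*sqrt(Tmax-Tmin)*0.408*Ra.
ET0 = 0.0023*(16.06+17.8)*sqrt(12.99)*0.408*35.98 = 4.120 mm/day
Therefore the reference evapotranspiration ET0 = 4.120 mm/day.


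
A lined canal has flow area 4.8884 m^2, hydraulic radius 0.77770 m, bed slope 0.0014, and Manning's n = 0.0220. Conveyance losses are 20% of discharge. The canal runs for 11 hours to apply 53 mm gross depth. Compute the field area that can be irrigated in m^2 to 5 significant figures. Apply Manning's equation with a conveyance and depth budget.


Approach: apply Manning's equation with a conveyance and depth budget, Q = (1/n)*A*R^(2/3)*S^(1/2); Q_field = Q*(1-loss); Area = Q_field*t/(d/1000).
Step 1 — canal discharge (Manning's equation):
  Q = (1/0.0220) * 4.8884 * 0.77770^(2/3) * 0.0014^(1/2) = 7.030984 m^3/s
Step 2 — delivered flow: Q_field = 7.030984*(1 - 20/100) = 5.624788 m^3/s
Step 3 — volume delivered: V = 5.624788 * 11*3600 = 222741.6 m^3
Step 4 — area served: A = V / (depth/1000) = 222741.6 / 0.053 = 4202700 m^2
Therefore the field area that can be irrigated = 4202700 m^2.


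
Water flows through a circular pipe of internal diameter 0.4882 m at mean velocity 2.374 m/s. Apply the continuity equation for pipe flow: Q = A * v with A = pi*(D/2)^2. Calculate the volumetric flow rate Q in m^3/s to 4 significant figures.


A = pi*(0.4882/2)^2 = 0.187191 m^2
Q = 0.187191 * 2.374 = 0.4444 m^3/s
Therefore the volumetric flow rate Q = 0.4444 m^3/s.


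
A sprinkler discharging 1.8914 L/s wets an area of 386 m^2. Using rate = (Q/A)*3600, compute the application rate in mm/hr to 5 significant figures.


rate = (1.8914 / 386) * 3600 = 17.640 mm/hr
Therefore the application rate = 17.640 mm/hr.


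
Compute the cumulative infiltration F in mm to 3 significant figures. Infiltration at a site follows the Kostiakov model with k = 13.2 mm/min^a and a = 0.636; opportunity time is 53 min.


Approach: apply the Kostiakov infiltration equation, F = k*t^a.
F = 13.2 * 53^0.636 = 165 mm
Therefore the cumulative infiltration F = 165 mm.


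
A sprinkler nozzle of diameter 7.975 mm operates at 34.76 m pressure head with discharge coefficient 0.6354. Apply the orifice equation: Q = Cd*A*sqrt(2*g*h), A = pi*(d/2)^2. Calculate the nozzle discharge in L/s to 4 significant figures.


A = pi*(7.975e-3/2)^2 = 4.99518e-05 m^2
Q = 0.6354 * 4.99518e-05 * sqrt(2*9.81*34.76) * 1000 = 0.8289 L/s
Therefore the nozzle discharge = 0.8289 L/s.


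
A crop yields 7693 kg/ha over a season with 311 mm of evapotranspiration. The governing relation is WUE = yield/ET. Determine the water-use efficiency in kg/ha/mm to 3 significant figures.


WUE = 7693 / 311 = 24.7 kg/ha/mm
Therefore the water-use efficiency = 24.7 kg/ha/mm.


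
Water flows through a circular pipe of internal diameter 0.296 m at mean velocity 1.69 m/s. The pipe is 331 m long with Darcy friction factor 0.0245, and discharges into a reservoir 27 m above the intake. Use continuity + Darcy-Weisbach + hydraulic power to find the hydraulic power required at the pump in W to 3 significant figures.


Approach: apply continuity + Darcy-Weisbach + hydraulic power, Q = A*v; hf = f*(L/D)*(v^2/(2g)); H = static + hf; P = rho*g*Q*H.
Step 1 — flow rate (continuity, Q = A*v):
  A = pi*(0.296/2)^2 = 0.068813 m^2
  Q = 0.068813 * 1.69 = 0.11629 m^3/s
Step 2 — friction head loss (Darcy-Weisbach):
  hf = 0.0245 * (331/0.296) * (1.69^2 / (2*9.81))
  hf = 3.9882 m
Step 3 — total head: H = 27 + 3.9882 = 30.988 m
Step 4 — hydraulic power (P = rho*g*Q*H):
  P = 1000 * 9.81 * 0.11629 * 30.988 = 35400 W
Therefore the hydraulic power required at the pump = 35400 W.


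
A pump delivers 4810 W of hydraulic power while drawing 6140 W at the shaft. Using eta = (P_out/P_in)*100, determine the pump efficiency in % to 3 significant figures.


eta = (4810 / 6140) * 100 = 78.3 %
Therefore the pump efficiency = 78.3 %.


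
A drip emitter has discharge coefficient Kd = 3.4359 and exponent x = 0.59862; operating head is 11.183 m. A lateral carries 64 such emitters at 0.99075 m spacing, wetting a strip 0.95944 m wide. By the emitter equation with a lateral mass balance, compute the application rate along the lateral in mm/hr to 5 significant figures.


Approach: apply the emitter equation with a lateral mass balance, q = Kd*h^x; Q = n*q; rate = Q/(n*spacing*width).
Step 1 — single emitter flow (q = Kd*h^x):
  q = 3.4359 * 11.183^0.59862 = 14.57903 L/hr
Step 2 — total lateral flow: Q = 64 * 14.57903 = 933.0576 L/hr
Step 3 — wetted area: A = 64 * 0.99075 * 0.95944 = 60.83617 m^2
Step 4 — application rate: Q/A = 933.0576/60.83617 = 15.337 mm/hr
Therefore the application rate along the lateral = 15.337 mm/hr.


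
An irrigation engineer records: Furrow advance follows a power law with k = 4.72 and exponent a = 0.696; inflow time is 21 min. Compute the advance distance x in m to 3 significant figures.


Approach: apply the power-law advance function, x = k*t^a.
x = 4.72 * 21^0.696 = 39.3 m
Therefore the advance distance x = 39.3 m.


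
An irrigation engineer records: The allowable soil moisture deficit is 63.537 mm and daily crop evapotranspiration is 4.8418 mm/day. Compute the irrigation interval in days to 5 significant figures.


Approach: apply the irrigation interval relation, interval = SMD / ETc.
interval = 63.537 / 4.8418 = 13.123 days
Therefore the irrigation interval = 13.123 days.


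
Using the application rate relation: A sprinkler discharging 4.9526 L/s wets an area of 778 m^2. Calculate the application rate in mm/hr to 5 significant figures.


Approach: apply the application rate relation, rate = (Q/A)*3600.
rate = (4.9526 / 778) * 3600 = 22.917 mm/hr
Therefore the application rate = 22.917 mm/hr.


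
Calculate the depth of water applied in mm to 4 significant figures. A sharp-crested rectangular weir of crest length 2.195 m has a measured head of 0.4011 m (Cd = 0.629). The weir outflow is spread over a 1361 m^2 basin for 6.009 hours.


Approach: apply the rectangular weir equation with a volume-to-depth conversion, Q = (2/3)*Cd*L*sqrt(2g)*H^1.5; d = Q*t/A * 1000.
Step 1 — weir discharge:
  Q = (2/3)*0.629*2.195*sqrt(2*9.81)*0.4011^1.5 = 1.03567 m^3/s
Step 2 — volume: V = 1.03567 * 6.009*3600 = 22404.1 m^3
Step 3 — depth: d = V/A * 1000 = 22404.1/1361 * 1000 = 16460 mm
Therefore the depth of water applied = 16460 mm.


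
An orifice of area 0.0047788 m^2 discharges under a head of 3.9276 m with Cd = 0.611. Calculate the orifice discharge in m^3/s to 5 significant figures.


Approach: apply the orifice equation, Q = Cd*A*sqrt(2*g*h).
Q = 0.611 * 0.0047788 * sqrt(2*9.81*3.9276) = 0.025631 m^3/s
Therefore the orifice discharge = 0.025631 m^3/s.


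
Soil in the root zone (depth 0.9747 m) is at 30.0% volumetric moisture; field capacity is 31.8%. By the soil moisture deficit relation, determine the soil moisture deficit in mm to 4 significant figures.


Approach: apply the soil moisture deficit relation, SMD = (FC - theta)/100 * depth * 1000.
SMD = (31.8 - 30.0)/100 * 0.9747 * 1000 = 17.54 mm
Therefore the soil moisture deficit = 17.54 mm.


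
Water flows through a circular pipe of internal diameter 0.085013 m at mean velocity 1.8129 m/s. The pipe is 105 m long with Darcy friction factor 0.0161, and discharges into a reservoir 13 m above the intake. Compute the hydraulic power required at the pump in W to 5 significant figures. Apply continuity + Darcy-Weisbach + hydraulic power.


Approach: apply continuity + Darcy-Weisbach + hydraulic power, Q = A*v; hf = f*(L/D)*(v^2/(2g)); H = static + hf; P = rho*g*Q*H.
Step 1 — flow rate (continuity, Q = A*v):
  A = pi*(0.085013/2)^2 = 0.005676238 m^2
  Q = 0.005676238 * 1.8129 = 0.01029045 m^3/s
Step 2 — friction head loss (Darcy-Weisbach):
  hf = 0.0161 * (105/0.085013) * (1.8129^2 / (2*9.81))
  hf = 3.331030 m
Step 3 — total head: H = 13 + 3.331030 = 16.33103 m
Step 4 — hydraulic power (P = rho*g*Q*H):
  P = 1000 * 9.81 * 0.01029045 * 16.33103 = 1648.6 W
Therefore the hydraulic power required at the pump = 1648.6 W.


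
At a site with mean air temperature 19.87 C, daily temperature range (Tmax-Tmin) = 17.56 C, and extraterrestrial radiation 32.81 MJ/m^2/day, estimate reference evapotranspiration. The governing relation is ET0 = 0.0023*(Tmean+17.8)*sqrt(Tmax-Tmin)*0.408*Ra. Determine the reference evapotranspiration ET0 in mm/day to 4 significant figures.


ET0 = 0.0023*(19.87+17.8)*sqrt(17.56)*0.408*32.81 = 4.860 mm/day
Therefore the reference evapotranspiration ET0 = 4.860 mm/day.


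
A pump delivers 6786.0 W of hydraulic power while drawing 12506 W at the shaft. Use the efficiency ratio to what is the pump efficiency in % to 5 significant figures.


Approach: apply the efficiency ratio, eta = (P_out/P_in)*100.
eta = (6786.0 / 12506) * 100 = 54.262 %
Therefore the pump efficiency = 54.262 %.


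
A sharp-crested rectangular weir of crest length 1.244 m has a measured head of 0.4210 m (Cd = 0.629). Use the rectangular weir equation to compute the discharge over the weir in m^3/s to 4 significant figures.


Approach: apply the rectangular weir equation, Q = (2/3)*Cd*L*sqrt(2g)*H^1.5.
Q = (2/3)*0.629*1.244*sqrt(2*9.81)*0.4210^1.5 = 0.6312 m^3/s
Therefore the discharge over the weir = 0.6312 m^3/s.


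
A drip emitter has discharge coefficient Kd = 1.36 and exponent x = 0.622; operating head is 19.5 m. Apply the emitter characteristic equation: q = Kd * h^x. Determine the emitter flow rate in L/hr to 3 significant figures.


q = 1.36 * 19.5^0.622 = 8.63 L/hr
Therefore the emitter flow rate = 8.63 L/hr.


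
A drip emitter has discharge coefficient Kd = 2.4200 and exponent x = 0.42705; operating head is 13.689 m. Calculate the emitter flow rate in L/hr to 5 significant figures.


Approach: apply the emitter characteristic equation, q = Kd * h^x.
q = 2.4200 * 13.689^0.42705 = 7.3978 L/hr
Therefore the emitter flow rate = 7.3978 L/hr.


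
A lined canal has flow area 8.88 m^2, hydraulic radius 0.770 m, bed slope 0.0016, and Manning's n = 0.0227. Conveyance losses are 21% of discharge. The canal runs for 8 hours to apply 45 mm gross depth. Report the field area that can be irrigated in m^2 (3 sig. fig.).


Approach: apply Manning's equation with a conveyance and depth budget, Q = (1/n)*A*R^(2/3)*S^(1/2); Q_field = Q*(1-loss); Area = Q_field*t/(d/1000).
Step 1 — canal discharge (Manning's equation):
  Q = (1/0.0227) * 8.88 * 0.770^(2/3) * 0.0016^(1/2) = 13.145 m^3/s
Step 2 — delivered flow: Q_field = 13.145*(1 - 21/100) = 10.385 m^3/s
Step 3 — volume delivered: V = 10.385 * 8*3600 = 299080 m^3
Step 4 — area served: A = V / (depth/1000) = 299080 / 0.045 = 6650000 m^2
Therefore the field area that can be irrigated = 6650000 m^2.


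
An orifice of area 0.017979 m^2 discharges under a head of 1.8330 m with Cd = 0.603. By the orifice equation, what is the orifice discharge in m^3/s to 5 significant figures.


Approach: apply the orifice equation, Q = Cd*A*sqrt(2*g*h).
Q = 0.603 * 0.017979 * sqrt(2*9.81*1.8330) = 0.065015 m^3/s
Therefore the orifice discharge = 0.065015 m^3/s.


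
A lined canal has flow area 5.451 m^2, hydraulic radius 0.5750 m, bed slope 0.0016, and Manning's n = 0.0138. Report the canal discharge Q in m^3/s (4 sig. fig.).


Approach: apply Manning's equation, Q = (1/n)*A*R^(2/3)*S^(1/2).
Q = (1/0.0138) * 5.451 * 0.5750^(2/3) * 0.0016^(1/2) = 10.93 m^3/s
Therefore the canal discharge Q = 10.93 m^3/s.


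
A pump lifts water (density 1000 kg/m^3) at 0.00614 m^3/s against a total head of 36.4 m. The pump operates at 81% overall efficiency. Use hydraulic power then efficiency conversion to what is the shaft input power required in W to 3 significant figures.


Approach: apply hydraulic power then efficiency conversion, P = rho*g*Q*H; P_in = P/eta.
Step 1 — hydraulic power (P = rho*g*Q*H):
  P = 1000 * 9.81 * 0.00614 * 36.4 = 2192.5 W
Step 2 — input power: P_in = P/eta = 2192.5 / 0.81 = 2710 W
Therefore the shaft input power required = 2710 W.


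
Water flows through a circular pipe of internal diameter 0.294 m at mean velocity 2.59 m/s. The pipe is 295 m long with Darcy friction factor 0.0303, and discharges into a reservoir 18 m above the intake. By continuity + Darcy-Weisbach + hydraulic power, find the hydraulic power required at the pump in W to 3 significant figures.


Approach: apply continuity + Darcy-Weisbach + hydraulic power, Q = A*v; hf = f*(L/D)*(v^2/(2g)); H = static + hf; P = rho*g*Q*H.
Step 1 — flow rate (continuity, Q = A*v):
  A = pi*(0.294/2)^2 = 0.067887 m^2
  Q = 0.067887 * 2.59 = 0.17583 m^3/s
Step 2 — friction head loss (Darcy-Weisbach):
  hf = 0.0303 * (295/0.294) * (2.59^2 / (2*9.81))
  hf = 10.395 m
Step 3 — total head: H = 18 + 10.395 = 28.395 m
Step 4 — hydraulic power (P = rho*g*Q*H):
  P = 1000 * 9.81 * 0.17583 * 28.395 = 49000 W
Therefore the hydraulic power required at the pump = 49000 W.


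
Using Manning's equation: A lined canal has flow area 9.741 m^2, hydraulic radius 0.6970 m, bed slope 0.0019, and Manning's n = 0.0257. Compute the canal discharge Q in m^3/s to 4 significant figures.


Approach: apply Manning's equation, Q = (1/n)*A*R^(2/3)*S^(1/2).
Q = (1/0.0257) * 9.741 * 0.6970^(2/3) * 0.0019^(1/2) = 12.99 m^3/s
Therefore the canal discharge Q = 12.99 m^3/s.


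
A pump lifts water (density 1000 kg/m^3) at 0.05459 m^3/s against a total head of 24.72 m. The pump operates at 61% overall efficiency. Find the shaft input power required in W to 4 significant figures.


Approach: apply hydraulic power then efficiency conversion, P = rho*g*Q*H; P_in = P/eta.
Step 1 — hydraulic power (P = rho*g*Q*H):
  P = 1000 * 9.81 * 0.05459 * 24.72 = 13238.2 W
Step 2 — input power: P_in = P/eta = 13238.2 / 0.61 = 21700 W
Therefore the shaft input power required = 21700 W.


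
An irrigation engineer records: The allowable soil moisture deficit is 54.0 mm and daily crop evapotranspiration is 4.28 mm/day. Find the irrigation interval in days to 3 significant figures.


Approach: apply the irrigation interval relation, interval = SMD / ETc.
interval = 54.0 / 4.28 = 12.6 days
Therefore the irrigation interval = 12.6 days.


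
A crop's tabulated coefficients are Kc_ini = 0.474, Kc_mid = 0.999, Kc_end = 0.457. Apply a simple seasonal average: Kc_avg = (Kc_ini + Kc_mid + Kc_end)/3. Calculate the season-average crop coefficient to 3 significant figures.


Kc_avg = (0.474 + 0.999 + 0.457)/3 = 0.643
Therefore the season-average crop coefficient = 0.643.


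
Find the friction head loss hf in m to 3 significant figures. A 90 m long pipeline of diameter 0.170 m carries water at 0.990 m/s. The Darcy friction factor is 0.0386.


Approach: apply the Darcy-Weisbach equation, hf = f*(L/D)*(v^2/(2g)).
hf = 0.0386 * (90/0.170) * (0.990^2 / (2*9.81))
hf = 1.02 m
Therefore the friction head loss hf = 1.02 m.


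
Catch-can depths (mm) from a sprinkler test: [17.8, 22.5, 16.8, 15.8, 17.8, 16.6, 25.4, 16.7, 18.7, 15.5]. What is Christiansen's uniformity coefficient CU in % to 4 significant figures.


Approach: apply Christiansen's uniformity coefficient, CU = (1 - mean_abs_deviation/mean)*100.
mean = 18.3600 mm
mean |d_i - mean| = 2.30400 mm
CU = (1 - 2.30400/18.3600)*100 = 87.45 %
Therefore Christiansen's uniformity coefficient CU = 87.45 %.


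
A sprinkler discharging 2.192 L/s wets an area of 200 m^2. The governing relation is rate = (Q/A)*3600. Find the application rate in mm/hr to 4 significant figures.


rate = (2.192 / 200) * 3600 = 39.46 mm/hr
Therefore the application rate = 39.46 mm/hr.


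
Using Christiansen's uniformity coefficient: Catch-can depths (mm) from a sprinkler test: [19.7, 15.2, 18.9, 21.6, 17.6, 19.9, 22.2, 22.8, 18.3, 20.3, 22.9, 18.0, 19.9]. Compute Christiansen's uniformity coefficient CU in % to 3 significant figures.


Approach: apply Christiansen's uniformity coefficient, CU = (1 - mean_abs_deviation/mean)*100.
mean = 19.792 mm
mean |d_i - mean| = 1.7006 mm
CU = (1 - 1.7006/19.792)*100 = 91.4 %
Therefore Christiansen's uniformity coefficient CU = 91.4 %.


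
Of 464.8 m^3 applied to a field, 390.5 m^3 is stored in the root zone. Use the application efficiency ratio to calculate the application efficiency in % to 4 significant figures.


Approach: apply the application efficiency ratio, Ea = (stored/applied)*100.
Ea = (390.5/464.8)*100 = 84.01 %
Therefore the application efficiency = 84.01 %.


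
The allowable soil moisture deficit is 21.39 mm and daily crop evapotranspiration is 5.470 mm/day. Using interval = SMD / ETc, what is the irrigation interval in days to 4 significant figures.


interval = 21.39 / 5.470 = 3.910 days
Therefore the irrigation interval = 3.910 days.


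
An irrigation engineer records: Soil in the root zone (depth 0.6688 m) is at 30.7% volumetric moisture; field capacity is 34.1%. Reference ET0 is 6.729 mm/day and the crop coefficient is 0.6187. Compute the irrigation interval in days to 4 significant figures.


Approach: apply soil-water budget scheduling, SMD = (FC-theta)/100*depth*1000; ETc = ET0*Kc; interval = SMD/ETc.
Step 1 — soil moisture deficit:
  SMD = (34.1 - 30.7)/100 * 0.6688 * 1000 = 22.7392 mm
Step 2 — daily crop ET (ETc = ET0*Kc):
  ETc = 6.729 * 0.6187 = 4.16323 mm/day
Step 3 — irrigation interval (SMD/ETc):
  interval = 22.7392 / 4.16323 = 5.462 days
Therefore the irrigation interval = 5.462 days.


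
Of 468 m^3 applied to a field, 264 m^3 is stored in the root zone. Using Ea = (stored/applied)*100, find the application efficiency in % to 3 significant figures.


Ea = (264/468)*100 = 56.4 %
Therefore the application efficiency = 56.4 %.


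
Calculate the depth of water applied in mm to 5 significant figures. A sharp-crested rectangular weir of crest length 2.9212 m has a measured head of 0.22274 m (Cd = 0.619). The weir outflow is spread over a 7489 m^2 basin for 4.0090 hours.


Approach: apply the rectangular weir equation with a volume-to-depth conversion, Q = (2/3)*Cd*L*sqrt(2g)*H^1.5; d = Q*t/A * 1000.
Step 1 — weir discharge:
  Q = (2/3)*0.619*2.9212*sqrt(2*9.81)*0.22274^1.5 = 0.5613161 m^3/s
Step 2 — volume: V = 0.5613161 * 4.0090*3600 = 8101.139 m^3
Step 3 — depth: d = V/A * 1000 = 8101.139/7489 * 1000 = 1081.7 mm
Therefore the depth of water applied = 1081.7 mm.


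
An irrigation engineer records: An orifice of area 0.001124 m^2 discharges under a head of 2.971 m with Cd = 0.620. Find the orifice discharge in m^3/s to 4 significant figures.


Approach: apply the orifice equation, Q = Cd*A*sqrt(2*g*h).
Q = 0.620 * 0.001124 * sqrt(2*9.81*2.971) = 0.005321 m^3/s
Therefore the orifice discharge = 0.005321 m^3/s.
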